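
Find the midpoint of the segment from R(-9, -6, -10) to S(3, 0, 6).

M = ((x₁+x₂)/2, (y₁+y₂)/2, (z₁+z₂)/2)
  = ((-9 + 3)/2, (-6 + 0)/2, (-10 + 6)/2)
  = (-6/2, -6/2, -4/2)
  = (-3, -3, -2)

(-3, -3, -2)


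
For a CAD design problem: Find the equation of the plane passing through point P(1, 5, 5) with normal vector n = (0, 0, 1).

The plane through P with normal n = (a, b, c) satisfies n·(r - P) = 0,
i.e. ax + by + cz = a·x₀ + b·y₀ + c·z₀.
d = 0·1 + 0·5 + 1·5
  = 0 + 0 + 5
  = 5
Equation: z = 5

z = 5


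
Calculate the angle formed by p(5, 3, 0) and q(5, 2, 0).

p·q = 5·5 + 3·2 + 0·0 = 25 + 6 + 0 = 31
|p| = √(5² + 3² + 0²) = √34 ≈ 5.831
|q| = √(5² + 2² + 0²) = √29 ≈ 5.385
cos θ = (p·q)/(|p||q|) = 31/(5.831·5.385) ≈ 0.9872
θ = arccos(0.9872) ≈ 9.162°

9.162°


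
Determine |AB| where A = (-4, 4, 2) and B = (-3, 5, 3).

d = √[(x₂-x₁)² + (y₂-y₁)² + (z₂-z₁)²]
  = √[1² + 1² + 1²]
  = √[1 + 1 + 1]
  = √3
  ≈ 1.732

1.732


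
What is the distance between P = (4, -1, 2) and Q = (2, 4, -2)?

d = √[(x₂-x₁)² + (y₂-y₁)² + (z₂-z₁)²]
  = √[(-2)² + 5² + (-4)²]
  = √[4 + 25 + 16]
  = √45
  ≈ 6.708

6.708


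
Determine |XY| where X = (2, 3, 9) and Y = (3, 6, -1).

d = √[(x₂-x₁)² + (y₂-y₁)² + (z₂-z₁)²]
  = √[1² + 3² + (-10)²]
  = √[1 + 9 + 100]
  = √110
  ≈ 10.49

10.49


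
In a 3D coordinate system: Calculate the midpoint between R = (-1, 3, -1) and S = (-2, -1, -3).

M = ((x₁+x₂)/2, (y₁+y₂)/2, (z₁+z₂)/2)
  = ((-1 - 2)/2, (3 - 1)/2, (-1 - 3)/2)
  = (-3/2, 2/2, -4/2)
  = (-1.5, 1, -2)

(-1.5, 1, -2)


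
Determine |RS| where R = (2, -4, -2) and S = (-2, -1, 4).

d = √[(x₂-x₁)² + (y₂-y₁)² + (z₂-z₁)²]
  = √[(-4)² + 3² + 6²]
  = √[16 + 9 + 36]
  = √61
  ≈ 7.81

7.81


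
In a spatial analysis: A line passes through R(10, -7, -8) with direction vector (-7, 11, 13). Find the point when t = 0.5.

P(t) = R + t·d
  = (10 + (-7)·0.5, -7 + 11·0.5, -8 + 13·0.5)
  = (10 - 3.5, -7 + 5.5, -8 + 6.5)
  = (6.5, -1.5, -1.5)

(6.5, -1.5, -1.5)


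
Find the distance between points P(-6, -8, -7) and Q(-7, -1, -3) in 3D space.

d = √[(x₂-x₁)² + (y₂-y₁)² + (z₂-z₁)²]
  = √[(-1)² + 7² + 4²]
  = √[1 + 49 + 16]
  = √66
  ≈ 8.124

8.124


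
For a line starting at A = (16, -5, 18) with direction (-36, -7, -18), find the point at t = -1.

P(t) = A + t·d
  = (16 + (-36)·(-1), -5 + (-7)·(-1), 18 + (-18)·(-1))
  = (16 + 36, -5 + 7, 18 + 18)
  = (52, 2, 36)

(52, 2, 36)


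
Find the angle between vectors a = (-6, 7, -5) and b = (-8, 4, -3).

a·b = (-6)·(-8) + 7·4 + (-5)·(-3) = 48 + 28 + 15 = 91
|a| = √((-6)² + 7² + (-5)²) = √110 ≈ 10.49
|b| = √((-8)² + 4² + (-3)²) = √89 ≈ 9.434
cos θ = (a·b)/(|a||b|) = 91/(10.49·9.434) ≈ 0.9197
θ = arccos(0.9197) ≈ 23.12°

23.12°


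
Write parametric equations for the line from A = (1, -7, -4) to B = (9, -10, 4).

Direction vector d = B - A = (9 - 1, -10 + 7, 4 + 4) = (8, -3, 8)
Parametric form r = A + t·d:
x = 1 + 8t, y = -7 - 3t, z = -4 + 8t

x = 1 + 8t, y = -7 - 3t, z = -4 + 8t


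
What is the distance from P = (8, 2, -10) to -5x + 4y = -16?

distance = |a·x₀ + b·y₀ + c·z₀ - d| / √(a² + b² + c²)
  = |(-5)·8 + 4·2 + 0·(-10) - (-16)| / √((-5)² + 4² + 0²)
  = |-40 + 8 + 0 + 16| / √(25 + 16 + 0)
  = |-16| / √41
  = 16 / 6.403
  ≈ 2.499

2.499


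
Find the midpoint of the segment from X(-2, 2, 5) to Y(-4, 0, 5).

M = ((x₁+x₂)/2, (y₁+y₂)/2, (z₁+z₂)/2)
  = ((-2 - 4)/2, (2 + 0)/2, (5 + 5)/2)
  = (-6/2, 2/2, 10/2)
  = (-3, 1, 5)

(-3, 1, 5)


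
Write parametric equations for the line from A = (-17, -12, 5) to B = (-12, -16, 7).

Direction vector d = B - A = (-12 + 17, -16 + 12, 7 - 5) = (5, -4, 2)
Parametric form r = A + t·d:
x = -17 + 5t, y = -12 - 4t, z = 5 + 2t

x = -17 + 5t, y = -12 - 4t, z = 5 + 2t


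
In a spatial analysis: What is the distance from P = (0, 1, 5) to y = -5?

distance = |a·x₀ + b·y₀ + c·z₀ - d| / √(a² + b² + c²)
  = |0·0 + 1·1 + 0·5 - (-5)| / √(0² + 1² + 0²)
  = |0 + 1 + 0 + 5| / √(0 + 1 + 0)
  = |6| / √1
  = 6 / 1
  ≈ 6

6


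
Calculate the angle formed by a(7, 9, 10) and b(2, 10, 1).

a·b = 7·2 + 9·10 + 10·1 = 14 + 90 + 10 = 114
|a| = √(7² + 9² + 10²) = √230 ≈ 15.17
|b| = √(2² + 10² + 1²) = √105 ≈ 10.25
cos θ = (a·b)/(|a||b|) = 114/(15.17·10.25) ≈ 0.7336
θ = arccos(0.7336) ≈ 42.81°

42.81°


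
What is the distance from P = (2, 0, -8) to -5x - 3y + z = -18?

distance = |a·x₀ + b·y₀ + c·z₀ - d| / √(a² + b² + c²)
  = |(-5)·2 + (-3)·0 + 1·(-8) - (-18)| / √((-5)² + (-3)² + 1²)
  = |-10 + 0 - 8 + 18| / √(25 + 9 + 1)
  = |0| / √35
  = 0 / 5.916
  ≈ 0

0


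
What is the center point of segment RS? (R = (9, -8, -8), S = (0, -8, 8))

M = ((x₁+x₂)/2, (y₁+y₂)/2, (z₁+z₂)/2)
  = ((9 + 0)/2, (-8 - 8)/2, (-8 + 8)/2)
  = (9/2, -16/2, 0/2)
  = (4.5, -8, 0)

(4.5, -8, 0)


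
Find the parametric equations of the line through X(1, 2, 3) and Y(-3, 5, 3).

Direction vector d = Y - X = (-3 - 1, 5 - 2, 3 - 3) = (-4, 3, 0)
Parametric form r = X + t·d:
x = 1 - 4t, y = 2 + 3t, z = 3

x = 1 - 4t, y = 2 + 3t, z = 3


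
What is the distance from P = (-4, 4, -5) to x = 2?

distance = |a·x₀ + b·y₀ + c·z₀ - d| / √(a² + b² + c²)
  = |1·(-4) + 0·4 + 0·(-5) - 2| / √(1² + 0² + 0²)
  = |-4 + 0 + 0 - 2| / √(1 + 0 + 0)
  = |-6| / √1
  = 6 / 1
  ≈ 6

6


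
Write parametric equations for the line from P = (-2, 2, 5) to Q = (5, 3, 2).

Direction vector d = Q - P = (5 + 2, 3 - 2, 2 - 5) = (7, 1, -3)
Parametric form r = P + t·d:
x = -2 + 7t, y = 2 + t, z = 5 - 3t

x = -2 + 7t, y = 2 + t, z = 5 - 3t


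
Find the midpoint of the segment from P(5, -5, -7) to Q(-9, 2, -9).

M = ((x₁+x₂)/2, (y₁+y₂)/2, (z₁+z₂)/2)
  = ((5 - 9)/2, (-5 + 2)/2, (-7 - 9)/2)
  = (-4/2, -3/2, -16/2)
  = (-2, -1.5, -8)

(-2, -1.5, -8)


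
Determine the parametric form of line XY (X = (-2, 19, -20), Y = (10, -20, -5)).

Direction vector d = Y - X = (10 + 2, -20 - 19, -5 + 20) = (12, -39, 15)
Parametric form r = X + t·d:
x = -2 + 12t, y = 19 - 39t, z = -20 + 15t

x = -2 + 12t, y = 19 - 39t, z = -20 + 15t


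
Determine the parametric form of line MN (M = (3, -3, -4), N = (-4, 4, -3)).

Direction vector d = N - M = (-4 - 3, 4 + 3, -3 + 4) = (-7, 7, 1)
Parametric form r = M + t·d:
x = 3 - 7t, y = -3 + 7t, z = -4 + t

x = 3 - 7t, y = -3 + 7t, z = -4 + t


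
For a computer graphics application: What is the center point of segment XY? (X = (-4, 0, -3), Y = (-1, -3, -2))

M = ((x₁+x₂)/2, (y₁+y₂)/2, (z₁+z₂)/2)
  = ((-4 - 1)/2, (0 - 3)/2, (-3 - 2)/2)
  = (-5/2, -3/2, -5/2)
  = (-2.5, -1.5, -2.5)

(-2.5, -1.5, -2.5)


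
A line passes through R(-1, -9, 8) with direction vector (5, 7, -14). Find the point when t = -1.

P(t) = R + t·d
  = (-1 + 5·(-1), -9 + 7·(-1), 8 + (-14)·(-1))
  = (-1 - 5, -9 - 7, 8 + 14)
  = (-6, -16, 22)

(-6, -16, 22)


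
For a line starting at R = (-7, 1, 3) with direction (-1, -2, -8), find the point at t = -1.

P(t) = R + t·d
  = (-7 + (-1)·(-1), 1 + (-2)·(-1), 3 + (-8)·(-1))
  = (-7 + 1, 1 + 2, 3 + 8)
  = (-6, 3, 11)

(-6, 3, 11)


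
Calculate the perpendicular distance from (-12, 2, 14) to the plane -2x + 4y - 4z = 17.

distance = |a·x₀ + b·y₀ + c·z₀ - d| / √(a² + b² + c²)
  = |(-2)·(-12) + 4·2 + (-4)·14 - 17| / √((-2)² + 4² + (-4)²)
  = |24 + 8 - 56 - 17| / √(4 + 16 + 16)
  = |-41| / √36
  = 41 / 6
  ≈ 6.833

6.833


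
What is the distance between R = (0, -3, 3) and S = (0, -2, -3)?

d = √[(x₂-x₁)² + (y₂-y₁)² + (z₂-z₁)²]
  = √[0² + 1² + (-6)²]
  = √[0 + 1 + 36]
  = √37
  ≈ 6.083

6.083


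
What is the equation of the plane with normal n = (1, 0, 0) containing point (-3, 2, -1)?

The plane through P with normal n = (a, b, c) satisfies n·(r - P) = 0,
i.e. ax + by + cz = a·x₀ + b·y₀ + c·z₀.
d = 1·(-3) + 0·2 + 0·(-1)
  = -3 + 0 + 0
  = -3
Equation: x = -3

x = -3


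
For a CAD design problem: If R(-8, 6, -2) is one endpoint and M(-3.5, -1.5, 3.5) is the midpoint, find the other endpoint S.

S = 2M - R
  = (2·(-3.5) - (-8), 2·(-1.5) - 6, 2·3.5 - (-2))
  = (-7 + 8, -3 - 6, 7 + 2)
  = (1, -9, 9)

(1, -9, 9)


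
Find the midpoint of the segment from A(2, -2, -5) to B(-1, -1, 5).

M = ((x₁+x₂)/2, (y₁+y₂)/2, (z₁+z₂)/2)
  = ((2 - 1)/2, (-2 - 1)/2, (-5 + 5)/2)
  = (1/2, -3/2, 0/2)
  = (0.5, -1.5, 0)

(0.5, -1.5, 0)


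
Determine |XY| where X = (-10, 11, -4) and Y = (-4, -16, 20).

d = √[(x₂-x₁)² + (y₂-y₁)² + (z₂-z₁)²]
  = √[6² + (-27)² + 24²]
  = √[36 + 729 + 576]
  = √1341
  ≈ 36.62

36.62


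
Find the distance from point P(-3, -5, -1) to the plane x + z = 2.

distance = |a·x₀ + b·y₀ + c·z₀ - d| / √(a² + b² + c²)
  = |1·(-3) + 0·(-5) + 1·(-1) - 2| / √(1² + 0² + 1²)
  = |-3 + 0 - 1 - 2| / √(1 + 0 + 1)
  = |-6| / √2
  = 6 / 1.414
  ≈ 4.243

4.243


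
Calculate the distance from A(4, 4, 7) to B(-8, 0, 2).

d = √[(x₂-x₁)² + (y₂-y₁)² + (z₂-z₁)²]
  = √[(-12)² + (-4)² + (-5)²]
  = √[144 + 16 + 25]
  = √185
  ≈ 13.6

13.6


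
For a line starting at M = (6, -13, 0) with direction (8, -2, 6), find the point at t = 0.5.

P(t) = M + t·d
  = (6 + 8·0.5, -13 + (-2)·0.5, 0 + 6·0.5)
  = (6 + 4, -13 - 1, 0 + 3)
  = (10, -14, 3)

(10, -14, 3)


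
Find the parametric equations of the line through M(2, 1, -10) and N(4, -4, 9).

Direction vector d = N - M = (4 - 2, -4 - 1, 9 + 10) = (2, -5, 19)
Parametric form r = M + t·d:
x = 2 + 2t, y = 1 - 5t, z = -10 + 19t

x = 2 + 2t, y = 1 - 5t, z = -10 + 19t


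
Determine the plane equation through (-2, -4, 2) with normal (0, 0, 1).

The plane through P with normal n = (a, b, c) satisfies n·(r - P) = 0,
i.e. ax + by + cz = a·x₀ + b·y₀ + c·z₀.
d = 0·(-2) + 0·(-4) + 1·2
  = 0 + 0 + 2
  = 2
Equation: z = 2

z = 2


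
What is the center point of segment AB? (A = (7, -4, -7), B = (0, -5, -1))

M = ((x₁+x₂)/2, (y₁+y₂)/2, (z₁+z₂)/2)
  = ((7 + 0)/2, (-4 - 5)/2, (-7 - 1)/2)
  = (7/2, -9/2, -8/2)
  = (3.5, -4.5, -4)

(3.5, -4.5, -4)


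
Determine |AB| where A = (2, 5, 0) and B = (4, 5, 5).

d = √[(x₂-x₁)² + (y₂-y₁)² + (z₂-z₁)²]
  = √[2² + 0² + 5²]
  = √[4 + 0 + 25]
  = √29
  ≈ 5.385

5.385


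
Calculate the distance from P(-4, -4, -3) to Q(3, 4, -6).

d = √[(x₂-x₁)² + (y₂-y₁)² + (z₂-z₁)²]
  = √[7² + 8² + (-3)²]
  = √[49 + 64 + 9]
  = √122
  ≈ 11.05

11.05


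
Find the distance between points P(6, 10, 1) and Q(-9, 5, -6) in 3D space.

d = √[(x₂-x₁)² + (y₂-y₁)² + (z₂-z₁)²]
  = √[(-15)² + (-5)² + (-7)²]
  = √[225 + 25 + 49]
  = √299
  ≈ 17.29

17.29


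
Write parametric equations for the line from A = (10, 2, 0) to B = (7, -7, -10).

Direction vector d = B - A = (7 - 10, -7 - 2, -10 + 0) = (-3, -9, -10)
Parametric form r = A + t·d:
x = 10 - 3t, y = 2 - 9t, z = 0 - 10t

x = 10 - 3t, y = 2 - 9t, z = 0 - 10t


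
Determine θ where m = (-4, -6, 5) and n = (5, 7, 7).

m·n = (-4)·5 + (-6)·7 + 5·7 = -20 - 42 + 35 = -27
|m| = √((-4)² + (-6)² + 5²) = √77 ≈ 8.775
|n| = √(5² + 7² + 7²) = √123 ≈ 11.09
cos θ = (m·n)/(|m||n|) = -27/(8.775·11.09) ≈ -0.2774
θ = arccos(-0.2774) ≈ 106.1°

106.1°


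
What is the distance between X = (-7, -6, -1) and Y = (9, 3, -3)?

d = √[(x₂-x₁)² + (y₂-y₁)² + (z₂-z₁)²]
  = √[16² + 9² + (-2)²]
  = √[256 + 81 + 4]
  = √341
  ≈ 18.47

18.47


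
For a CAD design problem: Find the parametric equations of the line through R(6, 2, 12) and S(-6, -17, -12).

Direction vector d = S - R = (-6 - 6, -17 - 2, -12 - 12) = (-12, -19, -24)
Parametric form r = R + t·d:
x = 6 - 12t, y = 2 - 19t, z = 12 - 24t

x = 6 - 12t, y = 2 - 19t, z = 12 - 24t


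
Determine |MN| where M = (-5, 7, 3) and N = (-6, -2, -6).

d = √[(x₂-x₁)² + (y₂-y₁)² + (z₂-z₁)²]
  = √[(-1)² + (-9)² + (-9)²]
  = √[1 + 81 + 81]
  = √163
  ≈ 12.77

12.77


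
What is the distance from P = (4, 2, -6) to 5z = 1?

distance = |a·x₀ + b·y₀ + c·z₀ - d| / √(a² + b² + c²)
  = |0·4 + 0·2 + 5·(-6) - 1| / √(0² + 0² + 5²)
  = |0 + 0 - 30 - 1| / √(0 + 0 + 25)
  = |-31| / √25
  = 31 / 5
  ≈ 6.2

6.2


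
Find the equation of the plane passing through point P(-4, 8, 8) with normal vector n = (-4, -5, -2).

The plane through P with normal n = (a, b, c) satisfies n·(r - P) = 0,
i.e. ax + by + cz = a·x₀ + b·y₀ + c·z₀.
d = (-4)·(-4) + (-5)·8 + (-2)·8
  = 16 - 40 - 16
  = -40
Equation: -4x - 5y - 2z = -40

-4x - 5y - 2z = -40


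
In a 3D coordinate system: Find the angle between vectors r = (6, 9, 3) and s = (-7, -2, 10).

r·s = 6·(-7) + 9·(-2) + 3·10 = -42 - 18 + 30 = -30
|r| = √(6² + 9² + 3²) = √126 ≈ 11.22
|s| = √((-7)² + (-2)² + 10²) = √153 ≈ 12.37
cos θ = (r·s)/(|r||s|) = -30/(11.22·12.37) ≈ -0.2161
θ = arccos(-0.2161) ≈ 102.5°

102.5°


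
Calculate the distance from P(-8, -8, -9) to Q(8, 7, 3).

d = √[(x₂-x₁)² + (y₂-y₁)² + (z₂-z₁)²]
  = √[16² + 15² + 12²]
  = √[256 + 225 + 144]
  = √625
  ≈ 25

25


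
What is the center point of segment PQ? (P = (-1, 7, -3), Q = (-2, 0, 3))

M = ((x₁+x₂)/2, (y₁+y₂)/2, (z₁+z₂)/2)
  = ((-1 - 2)/2, (7 + 0)/2, (-3 + 3)/2)
  = (-3/2, 7/2, 0/2)
  = (-1.5, 3.5, 0)

(-1.5, 3.5, 0)


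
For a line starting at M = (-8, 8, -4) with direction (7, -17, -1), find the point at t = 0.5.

P(t) = M + t·d
  = (-8 + 7·0.5, 8 + (-17)·0.5, -4 + (-1)·0.5)
  = (-8 + 3.5, 8 - 8.5, -4 - 0.5)
  = (-4.5, -0.5, -4.5)

(-4.5, -0.5, -4.5)


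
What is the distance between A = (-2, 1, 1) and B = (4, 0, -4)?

d = √[(x₂-x₁)² + (y₂-y₁)² + (z₂-z₁)²]
  = √[6² + (-1)² + (-5)²]
  = √[36 + 1 + 25]
  = √62
  ≈ 7.874

7.874


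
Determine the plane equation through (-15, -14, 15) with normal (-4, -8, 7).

The plane through P with normal n = (a, b, c) satisfies n·(r - P) = 0,
i.e. ax + by + cz = a·x₀ + b·y₀ + c·z₀.
d = (-4)·(-15) + (-8)·(-14) + 7·15
  = 60 + 112 + 105
  = 277
Equation: -4x - 8y + 7z = 277

-4x - 8y + 7z = 277


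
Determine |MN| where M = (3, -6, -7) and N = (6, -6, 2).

d = √[(x₂-x₁)² + (y₂-y₁)² + (z₂-z₁)²]
  = √[3² + 0² + 9²]
  = √[9 + 0 + 81]
  = √90
  ≈ 9.487

9.487


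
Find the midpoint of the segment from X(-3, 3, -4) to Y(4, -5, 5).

M = ((x₁+x₂)/2, (y₁+y₂)/2, (z₁+z₂)/2)
  = ((-3 + 4)/2, (3 - 5)/2, (-4 + 5)/2)
  = (1/2, -2/2, 1/2)
  = (0.5, -1, 0.5)

(0.5, -1, 0.5)


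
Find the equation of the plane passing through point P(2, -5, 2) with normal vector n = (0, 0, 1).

The plane through P with normal n = (a, b, c) satisfies n·(r - P) = 0,
i.e. ax + by + cz = a·x₀ + b·y₀ + c·z₀.
d = 0·2 + 0·(-5) + 1·2
  = 0 + 0 + 2
  = 2
Equation: z = 2

z = 2


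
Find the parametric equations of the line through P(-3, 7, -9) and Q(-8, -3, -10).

Direction vector d = Q - P = (-8 + 3, -3 - 7, -10 + 9) = (-5, -10, -1)
Parametric form r = P + t·d:
x = -3 - 5t, y = 7 - 10t, z = -9 - t

x = -3 - 5t, y = 7 - 10t, z = -9 - t


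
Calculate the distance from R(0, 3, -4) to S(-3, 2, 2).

d = √[(x₂-x₁)² + (y₂-y₁)² + (z₂-z₁)²]
  = √[(-3)² + (-1)² + 6²]
  = √[9 + 1 + 36]
  = √46
  ≈ 6.782

6.782


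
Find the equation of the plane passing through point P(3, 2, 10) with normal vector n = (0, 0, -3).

The plane through P with normal n = (a, b, c) satisfies n·(r - P) = 0,
i.e. ax + by + cz = a·x₀ + b·y₀ + c·z₀.
d = 0·3 + 0·2 + (-3)·10
  = 0 + 0 - 30
  = -30
Equation: -3z = -30

-3z = -30


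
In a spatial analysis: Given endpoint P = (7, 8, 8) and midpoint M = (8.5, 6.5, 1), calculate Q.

Q = 2M - P
  = (2·8.5 - 7, 2·6.5 - 8, 2·1 - 8)
  = (17 - 7, 13 - 8, 2 - 8)
  = (10, 5, -6)

(10, 5, -6)


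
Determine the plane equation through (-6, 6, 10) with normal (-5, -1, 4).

The plane through P with normal n = (a, b, c) satisfies n·(r - P) = 0,
i.e. ax + by + cz = a·x₀ + b·y₀ + c·z₀.
d = (-5)·(-6) + (-1)·6 + 4·10
  = 30 - 6 + 40
  = 64
Equation: -5x - y + 4z = 64

-5x - y + 4z = 64


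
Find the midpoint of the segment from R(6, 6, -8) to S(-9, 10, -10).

M = ((x₁+x₂)/2, (y₁+y₂)/2, (z₁+z₂)/2)
  = ((6 - 9)/2, (6 + 10)/2, (-8 - 10)/2)
  = (-3/2, 16/2, -18/2)
  = (-1.5, 8, -9)

(-1.5, 8, -9)


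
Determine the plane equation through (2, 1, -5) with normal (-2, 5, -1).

The plane through P with normal n = (a, b, c) satisfies n·(r - P) = 0,
i.e. ax + by + cz = a·x₀ + b·y₀ + c·z₀.
d = (-2)·2 + 5·1 + (-1)·(-5)
  = -4 + 5 + 5
  = 6
Equation: -2x + 5y - z = 6

-2x + 5y - z = 6


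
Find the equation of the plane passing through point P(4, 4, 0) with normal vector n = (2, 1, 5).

The plane through P with normal n = (a, b, c) satisfies n·(r - P) = 0,
i.e. ax + by + cz = a·x₀ + b·y₀ + c·z₀.
d = 2·4 + 1·4 + 5·0
  = 8 + 4 + 0
  = 12
Equation: 2x + y + 5z = 12

2x + y + 5z = 12


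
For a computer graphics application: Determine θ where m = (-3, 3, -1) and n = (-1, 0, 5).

m·n = (-3)·(-1) + 3·0 + (-1)·5 = 3 + 0 - 5 = -2
|m| = √((-3)² + 3² + (-1)²) = √19 ≈ 4.359
|n| = √((-1)² + 0² + 5²) = √26 ≈ 5.099
cos θ = (m·n)/(|m||n|) = -2/(4.359·5.099) ≈ -0.08998
θ = arccos(-0.08998) ≈ 95.16°

95.16°


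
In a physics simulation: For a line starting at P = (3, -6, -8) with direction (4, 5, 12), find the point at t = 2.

P(t) = P + t·d
  = (3 + 4·2, -6 + 5·2, -8 + 12·2)
  = (3 + 8, -6 + 10, -8 + 24)
  = (11, 4, 16)

(11, 4, 16)


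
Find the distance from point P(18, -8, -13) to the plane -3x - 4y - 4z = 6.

distance = |a·x₀ + b·y₀ + c·z₀ - d| / √(a² + b² + c²)
  = |(-3)·18 + (-4)·(-8) + (-4)·(-13) - 6| / √((-3)² + (-4)² + (-4)²)
  = |-54 + 32 + 52 - 6| / √(9 + 16 + 16)
  = |24| / √41
  = 24 / 6.403
  ≈ 3.748

3.748


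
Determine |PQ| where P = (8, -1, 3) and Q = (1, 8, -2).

d = √[(x₂-x₁)² + (y₂-y₁)² + (z₂-z₁)²]
  = √[(-7)² + 9² + (-5)²]
  = √[49 + 81 + 25]
  = √155
  ≈ 12.45

12.45


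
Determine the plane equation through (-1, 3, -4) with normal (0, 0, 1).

The plane through P with normal n = (a, b, c) satisfies n·(r - P) = 0,
i.e. ax + by + cz = a·x₀ + b·y₀ + c·z₀.
d = 0·(-1) + 0·3 + 1·(-4)
  = 0 + 0 - 4
  = -4
Equation: z = -4

z = -4


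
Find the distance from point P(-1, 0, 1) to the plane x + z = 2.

distance = |a·x₀ + b·y₀ + c·z₀ - d| / √(a² + b² + c²)
  = |1·(-1) + 0·0 + 1·1 - 2| / √(1² + 0² + 1²)
  = |-1 + 0 + 1 - 2| / √(1 + 0 + 1)
  = |-2| / √2
  = 2 / 1.414
  ≈ 1.414

1.414


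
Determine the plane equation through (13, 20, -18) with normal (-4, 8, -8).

The plane through P with normal n = (a, b, c) satisfies n·(r - P) = 0,
i.e. ax + by + cz = a·x₀ + b·y₀ + c·z₀.
d = (-4)·13 + 8·20 + (-8)·(-18)
  = -52 + 160 + 144
  = 252
Equation: -4x + 8y - 8z = 252

-4x + 8y - 8z = 252


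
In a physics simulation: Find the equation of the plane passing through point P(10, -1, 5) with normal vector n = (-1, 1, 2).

The plane through P with normal n = (a, b, c) satisfies n·(r - P) = 0,
i.e. ax + by + cz = a·x₀ + b·y₀ + c·z₀.
d = (-1)·10 + 1·(-1) + 2·5
  = -10 - 1 + 10
  = -1
Equation: -x + y + 2z = -1

-x + y + 2z = -1


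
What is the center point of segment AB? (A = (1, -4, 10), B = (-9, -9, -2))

M = ((x₁+x₂)/2, (y₁+y₂)/2, (z₁+z₂)/2)
  = ((1 - 9)/2, (-4 - 9)/2, (10 - 2)/2)
  = (-8/2, -13/2, 8/2)
  = (-4, -6.5, 4)

(-4, -6.5, 4)


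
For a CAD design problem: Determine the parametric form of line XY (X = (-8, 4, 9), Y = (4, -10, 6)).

Direction vector d = Y - X = (4 + 8, -10 - 4, 6 - 9) = (12, -14, -3)
Parametric form r = X + t·d:
x = -8 + 12t, y = 4 - 14t, z = 9 - 3t

x = -8 + 12t, y = 4 - 14t, z = 9 - 3t


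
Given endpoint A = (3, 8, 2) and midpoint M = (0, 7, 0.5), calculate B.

B = 2M - A
  = (2·0 - 3, 2·7 - 8, 2·0.5 - 2)
  = (0 - 3, 14 - 8, 1 - 2)
  = (-3, 6, -1)

(-3, 6, -1)


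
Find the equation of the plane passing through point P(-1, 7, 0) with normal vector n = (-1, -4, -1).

The plane through P with normal n = (a, b, c) satisfies n·(r - P) = 0,
i.e. ax + by + cz = a·x₀ + b·y₀ + c·z₀.
d = (-1)·(-1) + (-4)·7 + (-1)·0
  = 1 - 28 + 0
  = -27
Equation: -x - 4y - z = -27

-x - 4y - z = -27


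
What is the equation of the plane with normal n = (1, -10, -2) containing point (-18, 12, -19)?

The plane through P with normal n = (a, b, c) satisfies n·(r - P) = 0,
i.e. ax + by + cz = a·x₀ + b·y₀ + c·z₀.
d = 1·(-18) + (-10)·12 + (-2)·(-19)
  = -18 - 120 + 38
  = -100
Equation: x - 10y - 2z = -100

x - 10y - 2z = -100


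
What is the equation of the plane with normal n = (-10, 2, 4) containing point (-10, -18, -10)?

The plane through P with normal n = (a, b, c) satisfies n·(r - P) = 0,
i.e. ax + by + cz = a·x₀ + b·y₀ + c·z₀.
d = (-10)·(-10) + 2·(-18) + 4·(-10)
  = 100 - 36 - 40
  = 24
Equation: -10x + 2y + 4z = 24

-10x + 2y + 4z = 24


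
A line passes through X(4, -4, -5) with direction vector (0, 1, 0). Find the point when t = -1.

P(t) = X + t·d
  = (4 + 0·(-1), -4 + 1·(-1), -5 + 0·(-1))
  = (4 + 0, -4 - 1, -5 + 0)
  = (4, -5, -5)

(4, -5, -5)


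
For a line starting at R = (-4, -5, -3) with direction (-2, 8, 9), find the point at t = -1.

P(t) = R + t·d
  = (-4 + (-2)·(-1), -5 + 8·(-1), -3 + 9·(-1))
  = (-4 + 2, -5 - 8, -3 - 9)
  = (-2, -13, -12)

(-2, -13, -12)


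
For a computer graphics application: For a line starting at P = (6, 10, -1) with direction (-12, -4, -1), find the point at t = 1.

P(t) = P + t·d
  = (6 + (-12)·1, 10 + (-4)·1, -1 + (-1)·1)
  = (6 - 12, 10 - 4, -1 - 1)
  = (-6, 6, -2)

(-6, 6, -2)


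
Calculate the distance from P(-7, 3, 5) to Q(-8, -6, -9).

d = √[(x₂-x₁)² + (y₂-y₁)² + (z₂-z₁)²]
  = √[(-1)² + (-9)² + (-14)²]
  = √[1 + 81 + 196]
  = √278
  ≈ 16.67

16.67


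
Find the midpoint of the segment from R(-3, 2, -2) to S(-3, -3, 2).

M = ((x₁+x₂)/2, (y₁+y₂)/2, (z₁+z₂)/2)
  = ((-3 - 3)/2, (2 - 3)/2, (-2 + 2)/2)
  = (-6/2, -1/2, 0/2)
  = (-3, -0.5, 0)

(-3, -0.5, 0)


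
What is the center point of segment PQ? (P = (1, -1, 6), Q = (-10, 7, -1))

M = ((x₁+x₂)/2, (y₁+y₂)/2, (z₁+z₂)/2)
  = ((1 - 10)/2, (-1 + 7)/2, (6 - 1)/2)
  = (-9/2, 6/2, 5/2)
  = (-4.5, 3, 2.5)

(-4.5, 3, 2.5)


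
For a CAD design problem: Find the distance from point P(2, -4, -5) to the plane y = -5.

distance = |a·x₀ + b·y₀ + c·z₀ - d| / √(a² + b² + c²)
  = |0·2 + 1·(-4) + 0·(-5) - (-5)| / √(0² + 1² + 0²)
  = |0 - 4 + 0 + 5| / √(0 + 1 + 0)
  = |1| / √1
  = 1 / 1
  ≈ 1

1


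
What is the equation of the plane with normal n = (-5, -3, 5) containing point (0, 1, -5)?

The plane through P with normal n = (a, b, c) satisfies n·(r - P) = 0,
i.e. ax + by + cz = a·x₀ + b·y₀ + c·z₀.
d = (-5)·0 + (-3)·1 + 5·(-5)
  = 0 - 3 - 25
  = -28
Equation: -5x - 3y + 5z = -28

-5x - 3y + 5z = -28


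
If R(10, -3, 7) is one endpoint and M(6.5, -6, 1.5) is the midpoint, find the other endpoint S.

S = 2M - R
  = (2·6.5 - 10, 2·(-6) - (-3), 2·1.5 - 7)
  = (13 - 10, -12 + 3, 3 - 7)
  = (3, -9, -4)

(3, -9, -4)


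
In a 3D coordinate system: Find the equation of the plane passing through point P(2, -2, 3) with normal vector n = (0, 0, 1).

The plane through P with normal n = (a, b, c) satisfies n·(r - P) = 0,
i.e. ax + by + cz = a·x₀ + b·y₀ + c·z₀.
d = 0·2 + 0·(-2) + 1·3
  = 0 + 0 + 3
  = 3
Equation: z = 3

z = 3


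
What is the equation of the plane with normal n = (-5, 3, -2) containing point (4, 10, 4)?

The plane through P with normal n = (a, b, c) satisfies n·(r - P) = 0,
i.e. ax + by + cz = a·x₀ + b·y₀ + c·z₀.
d = (-5)·4 + 3·10 + (-2)·4
  = -20 + 30 - 8
  = 2
Equation: -5x + 3y - 2z = 2

-5x + 3y - 2z = 2


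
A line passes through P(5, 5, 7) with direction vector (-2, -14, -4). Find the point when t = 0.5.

P(t) = P + t·d
  = (5 + (-2)·0.5, 5 + (-14)·0.5, 7 + (-4)·0.5)
  = (5 - 1, 5 - 7, 7 - 2)
  = (4, -2, 5)

(4, -2, 5)


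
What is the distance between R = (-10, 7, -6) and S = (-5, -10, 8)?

d = √[(x₂-x₁)² + (y₂-y₁)² + (z₂-z₁)²]
  = √[5² + (-17)² + 14²]
  = √[25 + 289 + 196]
  = √510
  ≈ 22.58

22.58


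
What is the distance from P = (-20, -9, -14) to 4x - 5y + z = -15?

distance = |a·x₀ + b·y₀ + c·z₀ - d| / √(a² + b² + c²)
  = |4·(-20) + (-5)·(-9) + 1·(-14) - (-15)| / √(4² + (-5)² + 1²)
  = |-80 + 45 - 14 + 15| / √(16 + 25 + 1)
  = |-34| / √42
  = 34 / 6.481
  ≈ 5.246

5.246


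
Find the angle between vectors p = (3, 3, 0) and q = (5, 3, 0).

p·q = 3·5 + 3·3 + 0·0 = 15 + 9 + 0 = 24
|p| = √(3² + 3² + 0²) = √18 ≈ 4.243
|q| = √(5² + 3² + 0²) = √34 ≈ 5.831
cos θ = (p·q)/(|p||q|) = 24/(4.243·5.831) ≈ 0.9701
θ = arccos(0.9701) ≈ 14.04°

14.04°


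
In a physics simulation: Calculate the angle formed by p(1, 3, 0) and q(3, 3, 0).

p·q = 1·3 + 3·3 + 0·0 = 3 + 9 + 0 = 12
|p| = √(1² + 3² + 0²) = √10 ≈ 3.162
|q| = √(3² + 3² + 0²) = √18 ≈ 4.243
cos θ = (p·q)/(|p||q|) = 12/(3.162·4.243) ≈ 0.8944
θ = arccos(0.8944) ≈ 26.57°

26.57°


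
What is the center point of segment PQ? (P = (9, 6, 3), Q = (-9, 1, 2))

M = ((x₁+x₂)/2, (y₁+y₂)/2, (z₁+z₂)/2)
  = ((9 - 9)/2, (6 + 1)/2, (3 + 2)/2)
  = (0/2, 7/2, 5/2)
  = (0, 3.5, 2.5)

(0, 3.5, 2.5)


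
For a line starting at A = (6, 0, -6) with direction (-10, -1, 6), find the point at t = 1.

P(t) = A + t·d
  = (6 + (-10)·1, 0 + (-1)·1, -6 + 6·1)
  = (6 - 10, 0 - 1, -6 + 6)
  = (-4, -1, 0)

(-4, -1, 0)


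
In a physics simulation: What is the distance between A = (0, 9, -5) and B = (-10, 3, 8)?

d = √[(x₂-x₁)² + (y₂-y₁)² + (z₂-z₁)²]
  = √[(-10)² + (-6)² + 13²]
  = √[100 + 36 + 169]
  = √305
  ≈ 17.46

17.46


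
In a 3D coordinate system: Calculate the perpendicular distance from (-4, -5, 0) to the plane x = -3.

distance = |a·x₀ + b·y₀ + c·z₀ - d| / √(a² + b² + c²)
  = |1·(-4) + 0·(-5) + 0·0 - (-3)| / √(1² + 0² + 0²)
  = |-4 + 0 + 0 + 3| / √(1 + 0 + 0)
  = |-1| / √1
  = 1 / 1
  ≈ 1

1


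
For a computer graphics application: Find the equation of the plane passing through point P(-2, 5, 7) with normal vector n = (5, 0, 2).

The plane through P with normal n = (a, b, c) satisfies n·(r - P) = 0,
i.e. ax + by + cz = a·x₀ + b·y₀ + c·z₀.
d = 5·(-2) + 0·5 + 2·7
  = -10 + 0 + 14
  = 4
Equation: 5x + 2z = 4

5x + 2z = 4


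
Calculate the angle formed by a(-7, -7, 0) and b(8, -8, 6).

a·b = (-7)·8 + (-7)·(-8) + 0·6 = -56 + 56 + 0 = 0
|a| = √((-7)² + (-7)² + 0²) = √98 ≈ 9.899
|b| = √(8² + (-8)² + 6²) = √164 ≈ 12.81
cos θ = (a·b)/(|a||b|) = 0/(9.899·12.81) ≈ 0
θ = arccos(0) ≈ 90°

90°


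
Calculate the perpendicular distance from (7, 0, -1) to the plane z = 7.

distance = |a·x₀ + b·y₀ + c·z₀ - d| / √(a² + b² + c²)
  = |0·7 + 0·0 + 1·(-1) - 7| / √(0² + 0² + 1²)
  = |0 + 0 - 1 - 7| / √(0 + 0 + 1)
  = |-8| / √1
  = 8 / 1
  ≈ 8

8


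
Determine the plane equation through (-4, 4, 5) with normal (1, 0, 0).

The plane through P with normal n = (a, b, c) satisfies n·(r - P) = 0,
i.e. ax + by + cz = a·x₀ + b·y₀ + c·z₀.
d = 1·(-4) + 0·4 + 0·5
  = -4 + 0 + 0
  = -4
Equation: x = -4

x = -4


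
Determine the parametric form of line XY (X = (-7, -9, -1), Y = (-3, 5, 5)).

Direction vector d = Y - X = (-3 + 7, 5 + 9, 5 + 1) = (4, 14, 6)
Parametric form r = X + t·d:
x = -7 + 4t, y = -9 + 14t, z = -1 + 6t

x = -7 + 4t, y = -9 + 14t, z = -1 + 6t


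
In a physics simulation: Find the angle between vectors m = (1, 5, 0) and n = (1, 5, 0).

m·n = 1·1 + 5·5 + 0·0 = 1 + 25 + 0 = 26
|m| = √(1² + 5² + 0²) = √26 ≈ 5.099
|n| = √(1² + 5² + 0²) = √26 ≈ 5.099
cos θ = (m·n)/(|m||n|) = 26/(5.099·5.099) ≈ 1
θ = arccos(1) ≈ 0°

0°


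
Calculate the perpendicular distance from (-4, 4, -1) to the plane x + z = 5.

distance = |a·x₀ + b·y₀ + c·z₀ - d| / √(a² + b² + c²)
  = |1·(-4) + 0·4 + 1·(-1) - 5| / √(1² + 0² + 1²)
  = |-4 + 0 - 1 - 5| / √(1 + 0 + 1)
  = |-10| / √2
  = 10 / 1.414
  ≈ 7.071

7.071


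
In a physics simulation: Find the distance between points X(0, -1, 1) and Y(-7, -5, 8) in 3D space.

d = √[(x₂-x₁)² + (y₂-y₁)² + (z₂-z₁)²]
  = √[(-7)² + (-4)² + 7²]
  = √[49 + 16 + 49]
  = √114
  ≈ 10.68

10.68


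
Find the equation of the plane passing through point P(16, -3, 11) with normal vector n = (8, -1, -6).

The plane through P with normal n = (a, b, c) satisfies n·(r - P) = 0,
i.e. ax + by + cz = a·x₀ + b·y₀ + c·z₀.
d = 8·16 + (-1)·(-3) + (-6)·11
  = 128 + 3 - 66
  = 65
Equation: 8x - y - 6z = 65

8x - y - 6z = 65


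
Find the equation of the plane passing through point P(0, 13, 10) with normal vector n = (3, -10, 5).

The plane through P with normal n = (a, b, c) satisfies n·(r - P) = 0,
i.e. ax + by + cz = a·x₀ + b·y₀ + c·z₀.
d = 3·0 + (-10)·13 + 5·10
  = 0 - 130 + 50
  = -80
Equation: 3x - 10y + 5z = -80

3x - 10y + 5z = -80


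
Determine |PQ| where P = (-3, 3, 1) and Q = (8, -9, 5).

d = √[(x₂-x₁)² + (y₂-y₁)² + (z₂-z₁)²]
  = √[11² + (-12)² + 4²]
  = √[121 + 144 + 16]
  = √281
  ≈ 16.76

16.76


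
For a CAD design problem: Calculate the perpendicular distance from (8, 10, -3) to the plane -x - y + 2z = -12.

distance = |a·x₀ + b·y₀ + c·z₀ - d| / √(a² + b² + c²)
  = |(-1)·8 + (-1)·10 + 2·(-3) - (-12)| / √((-1)² + (-1)² + 2²)
  = |-8 - 10 - 6 + 12| / √(1 + 1 + 4)
  = |-12| / √6
  = 12 / 2.449
  ≈ 4.899

4.899


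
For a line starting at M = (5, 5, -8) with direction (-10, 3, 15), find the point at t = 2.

P(t) = M + t·d
  = (5 + (-10)·2, 5 + 3·2, -8 + 15·2)
  = (5 - 20, 5 + 6, -8 + 30)
  = (-15, 11, 22)

(-15, 11, 22)


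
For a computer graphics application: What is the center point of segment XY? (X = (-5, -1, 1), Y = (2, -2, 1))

M = ((x₁+x₂)/2, (y₁+y₂)/2, (z₁+z₂)/2)
  = ((-5 + 2)/2, (-1 - 2)/2, (1 + 1)/2)
  = (-3/2, -3/2, 2/2)
  = (-1.5, -1.5, 1)

(-1.5, -1.5, 1)


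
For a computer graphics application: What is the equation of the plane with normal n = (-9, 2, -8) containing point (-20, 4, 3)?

The plane through P with normal n = (a, b, c) satisfies n·(r - P) = 0,
i.e. ax + by + cz = a·x₀ + b·y₀ + c·z₀.
d = (-9)·(-20) + 2·4 + (-8)·3
  = 180 + 8 - 24
  = 164
Equation: -9x + 2y - 8z = 164

-9x + 2y - 8z = 164


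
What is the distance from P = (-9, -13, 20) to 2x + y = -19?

distance = |a·x₀ + b·y₀ + c·z₀ - d| / √(a² + b² + c²)
  = |2·(-9) + 1·(-13) + 0·20 - (-19)| / √(2² + 1² + 0²)
  = |-18 - 13 + 0 + 19| / √(4 + 1 + 0)
  = |-12| / √5
  = 12 / 2.236
  ≈ 5.367

5.367


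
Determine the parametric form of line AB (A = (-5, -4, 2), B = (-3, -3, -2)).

Direction vector d = B - A = (-3 + 5, -3 + 4, -2 - 2) = (2, 1, -4)
Parametric form r = A + t·d:
x = -5 + 2t, y = -4 + t, z = 2 - 4t

x = -5 + 2t, y = -4 + t, z = 2 - 4t


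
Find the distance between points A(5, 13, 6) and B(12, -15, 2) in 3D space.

d = √[(x₂-x₁)² + (y₂-y₁)² + (z₂-z₁)²]
  = √[7² + (-28)² + (-4)²]
  = √[49 + 784 + 16]
  = √849
  ≈ 29.14

29.14


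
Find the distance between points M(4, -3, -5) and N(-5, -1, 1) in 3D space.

d = √[(x₂-x₁)² + (y₂-y₁)² + (z₂-z₁)²]
  = √[(-9)² + 2² + 6²]
  = √[81 + 4 + 36]
  = √121
  ≈ 11

11


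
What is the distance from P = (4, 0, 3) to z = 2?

distance = |a·x₀ + b·y₀ + c·z₀ - d| / √(a² + b² + c²)
  = |0·4 + 0·0 + 1·3 - 2| / √(0² + 0² + 1²)
  = |0 + 0 + 3 - 2| / √(0 + 0 + 1)
  = |1| / √1
  = 1 / 1
  ≈ 1

1


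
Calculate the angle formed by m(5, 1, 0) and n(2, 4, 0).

m·n = 5·2 + 1·4 + 0·0 = 10 + 4 + 0 = 14
|m| = √(5² + 1² + 0²) = √26 ≈ 5.099
|n| = √(2² + 4² + 0²) = √20 ≈ 4.472
cos θ = (m·n)/(|m||n|) = 14/(5.099·4.472) ≈ 0.6139
θ = arccos(0.6139) ≈ 52.13°

52.13°


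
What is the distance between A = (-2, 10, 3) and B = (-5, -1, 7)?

d = √[(x₂-x₁)² + (y₂-y₁)² + (z₂-z₁)²]
  = √[(-3)² + (-11)² + 4²]
  = √[9 + 121 + 16]
  = √146
  ≈ 12.08

12.08


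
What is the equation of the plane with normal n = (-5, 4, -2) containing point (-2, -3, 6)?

The plane through P with normal n = (a, b, c) satisfies n·(r - P) = 0,
i.e. ax + by + cz = a·x₀ + b·y₀ + c·z₀.
d = (-5)·(-2) + 4·(-3) + (-2)·6
  = 10 - 12 - 12
  = -14
Equation: -5x + 4y - 2z = -14

-5x + 4y - 2z = -14


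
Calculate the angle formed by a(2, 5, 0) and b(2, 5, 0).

a·b = 2·2 + 5·5 + 0·0 = 4 + 25 + 0 = 29
|a| = √(2² + 5² + 0²) = √29 ≈ 5.385
|b| = √(2² + 5² + 0²) = √29 ≈ 5.385
cos θ = (a·b)/(|a||b|) = 29/(5.385·5.385) ≈ 1
θ = arccos(1) ≈ 0°

0°


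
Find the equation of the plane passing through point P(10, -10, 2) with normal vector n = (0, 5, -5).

The plane through P with normal n = (a, b, c) satisfies n·(r - P) = 0,
i.e. ax + by + cz = a·x₀ + b·y₀ + c·z₀.
d = 0·10 + 5·(-10) + (-5)·2
  = 0 - 50 - 10
  = -60
Equation: 5y - 5z = -60

5y - 5z = -60


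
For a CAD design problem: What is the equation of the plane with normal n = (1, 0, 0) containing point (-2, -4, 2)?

The plane through P with normal n = (a, b, c) satisfies n·(r - P) = 0,
i.e. ax + by + cz = a·x₀ + b·y₀ + c·z₀.
d = 1·(-2) + 0·(-4) + 0·2
  = -2 + 0 + 0
  = -2
Equation: x = -2

x = -2


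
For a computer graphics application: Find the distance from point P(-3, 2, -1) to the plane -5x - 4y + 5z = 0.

distance = |a·x₀ + b·y₀ + c·z₀ - d| / √(a² + b² + c²)
  = |(-5)·(-3) + (-4)·2 + 5·(-1) - 0| / √((-5)² + (-4)² + 5²)
  = |15 - 8 - 5 + 0| / √(25 + 16 + 25)
  = |2| / √66
  = 2 / 8.124
  ≈ 0.2462

0.2462


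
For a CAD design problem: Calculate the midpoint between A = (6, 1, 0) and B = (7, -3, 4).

M = ((x₁+x₂)/2, (y₁+y₂)/2, (z₁+z₂)/2)
  = ((6 + 7)/2, (1 - 3)/2, (0 + 4)/2)
  = (13/2, -2/2, 4/2)
  = (6.5, -1, 2)

(6.5, -1, 2)


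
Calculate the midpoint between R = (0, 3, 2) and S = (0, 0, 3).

M = ((x₁+x₂)/2, (y₁+y₂)/2, (z₁+z₂)/2)
  = ((0 + 0)/2, (3 + 0)/2, (2 + 3)/2)
  = (0/2, 3/2, 5/2)
  = (0, 1.5, 2.5)

(0, 1.5, 2.5)


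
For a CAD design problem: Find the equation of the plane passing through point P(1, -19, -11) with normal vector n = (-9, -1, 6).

The plane through P with normal n = (a, b, c) satisfies n·(r - P) = 0,
i.e. ax + by + cz = a·x₀ + b·y₀ + c·z₀.
d = (-9)·1 + (-1)·(-19) + 6·(-11)
  = -9 + 19 - 66
  = -56
Equation: -9x - y + 6z = -56

-9x - y + 6z = -56


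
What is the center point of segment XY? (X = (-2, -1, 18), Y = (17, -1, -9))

M = ((x₁+x₂)/2, (y₁+y₂)/2, (z₁+z₂)/2)
  = ((-2 + 17)/2, (-1 - 1)/2, (18 - 9)/2)
  = (15/2, -2/2, 9/2)
  = (7.5, -1, 4.5)

(7.5, -1, 4.5)


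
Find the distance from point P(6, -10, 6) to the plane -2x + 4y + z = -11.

distance = |a·x₀ + b·y₀ + c·z₀ - d| / √(a² + b² + c²)
  = |(-2)·6 + 4·(-10) + 1·6 - (-11)| / √((-2)² + 4² + 1²)
  = |-12 - 40 + 6 + 11| / √(4 + 16 + 1)
  = |-35| / √21
  = 35 / 4.583
  ≈ 7.638

7.638


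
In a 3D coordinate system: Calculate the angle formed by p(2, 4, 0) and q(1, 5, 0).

p·q = 2·1 + 4·5 + 0·0 = 2 + 20 + 0 = 22
|p| = √(2² + 4² + 0²) = √20 ≈ 4.472
|q| = √(1² + 5² + 0²) = √26 ≈ 5.099
cos θ = (p·q)/(|p||q|) = 22/(4.472·5.099) ≈ 0.9648
θ = arccos(0.9648) ≈ 15.26°

15.26°


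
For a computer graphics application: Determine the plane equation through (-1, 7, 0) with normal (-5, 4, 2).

The plane through P with normal n = (a, b, c) satisfies n·(r - P) = 0,
i.e. ax + by + cz = a·x₀ + b·y₀ + c·z₀.
d = (-5)·(-1) + 4·7 + 2·0
  = 5 + 28 + 0
  = 33
Equation: -5x + 4y + 2z = 33

-5x + 4y + 2z = 33


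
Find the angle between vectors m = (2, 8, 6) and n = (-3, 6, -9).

m·n = 2·(-3) + 8·6 + 6·(-9) = -6 + 48 - 54 = -12
|m| = √(2² + 8² + 6²) = √104 ≈ 10.2
|n| = √((-3)² + 6² + (-9)²) = √126 ≈ 11.22
cos θ = (m·n)/(|m||n|) = -12/(10.2·11.22) ≈ -0.1048
θ = arccos(-0.1048) ≈ 96.02°

96.02°


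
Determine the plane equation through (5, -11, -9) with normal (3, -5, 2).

The plane through P with normal n = (a, b, c) satisfies n·(r - P) = 0,
i.e. ax + by + cz = a·x₀ + b·y₀ + c·z₀.
d = 3·5 + (-5)·(-11) + 2·(-9)
  = 15 + 55 - 18
  = 52
Equation: 3x - 5y + 2z = 52

3x - 5y + 2z = 52


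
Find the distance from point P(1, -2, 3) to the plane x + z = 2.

distance = |a·x₀ + b·y₀ + c·z₀ - d| / √(a² + b² + c²)
  = |1·1 + 0·(-2) + 1·3 - 2| / √(1² + 0² + 1²)
  = |1 + 0 + 3 - 2| / √(1 + 0 + 1)
  = |2| / √2
  = 2 / 1.414
  ≈ 1.414

1.414


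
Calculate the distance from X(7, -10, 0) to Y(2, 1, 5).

d = √[(x₂-x₁)² + (y₂-y₁)² + (z₂-z₁)²]
  = √[(-5)² + 11² + 5²]
  = √[25 + 121 + 25]
  = √171
  ≈ 13.08

13.08


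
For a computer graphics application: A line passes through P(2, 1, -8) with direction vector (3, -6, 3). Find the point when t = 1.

P(t) = P + t·d
  = (2 + 3·1, 1 + (-6)·1, -8 + 3·1)
  = (2 + 3, 1 - 6, -8 + 3)
  = (5, -5, -5)

(5, -5, -5)


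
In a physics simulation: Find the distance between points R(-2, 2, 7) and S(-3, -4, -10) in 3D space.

d = √[(x₂-x₁)² + (y₂-y₁)² + (z₂-z₁)²]
  = √[(-1)² + (-6)² + (-17)²]
  = √[1 + 36 + 289]
  = √326
  ≈ 18.06

18.06


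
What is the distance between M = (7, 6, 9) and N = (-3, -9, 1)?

d = √[(x₂-x₁)² + (y₂-y₁)² + (z₂-z₁)²]
  = √[(-10)² + (-15)² + (-8)²]
  = √[100 + 225 + 64]
  = √389
  ≈ 19.72

19.72


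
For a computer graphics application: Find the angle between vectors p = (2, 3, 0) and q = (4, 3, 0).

p·q = 2·4 + 3·3 + 0·0 = 8 + 9 + 0 = 17
|p| = √(2² + 3² + 0²) = √13 ≈ 3.606
|q| = √(4² + 3² + 0²) = √25 ≈ 5
cos θ = (p·q)/(|p||q|) = 17/(3.606·5) ≈ 0.943
θ = arccos(0.943) ≈ 19.44°

19.44°


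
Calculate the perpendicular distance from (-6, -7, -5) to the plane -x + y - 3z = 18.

distance = |a·x₀ + b·y₀ + c·z₀ - d| / √(a² + b² + c²)
  = |(-1)·(-6) + 1·(-7) + (-3)·(-5) - 18| / √((-1)² + 1² + (-3)²)
  = |6 - 7 + 15 - 18| / √(1 + 1 + 9)
  = |-4| / √11
  = 4 / 3.317
  ≈ 1.206

1.206


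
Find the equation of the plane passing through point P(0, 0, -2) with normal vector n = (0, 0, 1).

The plane through P with normal n = (a, b, c) satisfies n·(r - P) = 0,
i.e. ax + by + cz = a·x₀ + b·y₀ + c·z₀.
d = 0·0 + 0·0 + 1·(-2)
  = 0 + 0 - 2
  = -2
Equation: z = -2

z = -2


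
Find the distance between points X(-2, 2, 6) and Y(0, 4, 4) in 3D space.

d = √[(x₂-x₁)² + (y₂-y₁)² + (z₂-z₁)²]
  = √[2² + 2² + (-2)²]
  = √[4 + 4 + 4]
  = √12
  ≈ 3.464

3.464


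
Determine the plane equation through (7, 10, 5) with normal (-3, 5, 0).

The plane through P with normal n = (a, b, c) satisfies n·(r - P) = 0,
i.e. ax + by + cz = a·x₀ + b·y₀ + c·z₀.
d = (-3)·7 + 5·10 + 0·5
  = -21 + 50 + 0
  = 29
Equation: -3x + 5y = 29

-3x + 5y = 29
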